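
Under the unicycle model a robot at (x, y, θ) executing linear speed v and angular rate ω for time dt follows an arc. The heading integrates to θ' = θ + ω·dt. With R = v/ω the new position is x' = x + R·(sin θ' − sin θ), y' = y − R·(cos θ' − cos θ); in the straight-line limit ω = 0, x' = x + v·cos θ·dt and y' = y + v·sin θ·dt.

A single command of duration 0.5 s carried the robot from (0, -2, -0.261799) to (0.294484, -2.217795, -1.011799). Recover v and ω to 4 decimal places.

Δθ = -1.011799 − -0.261799 = -0.750000
ω = Δθ/dt = -0.750000/0.5 = -1.5000
R = Δx/(sin θ' − sin θ) = -0.5000
v = R·ω = -0.5000·-1.5000 = 0.7500

v = 0.7500, ω = -1.5000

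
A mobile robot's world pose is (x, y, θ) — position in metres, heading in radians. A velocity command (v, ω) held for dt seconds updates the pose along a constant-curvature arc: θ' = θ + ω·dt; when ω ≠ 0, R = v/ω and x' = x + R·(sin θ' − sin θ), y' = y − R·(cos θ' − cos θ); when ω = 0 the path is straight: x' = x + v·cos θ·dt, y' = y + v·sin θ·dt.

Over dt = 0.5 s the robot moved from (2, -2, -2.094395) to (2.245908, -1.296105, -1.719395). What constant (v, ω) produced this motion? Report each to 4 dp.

Δθ = -1.719395 − -2.094395 = 0.375000
ω = Δθ/dt = 0.375000/0.5 = 0.7500
R = −Δy/(cos θ' − cos θ) = -2.0000
v = R·ω = -2.0000·0.7500 = -1.5000

v = -1.5000, ω = 0.7500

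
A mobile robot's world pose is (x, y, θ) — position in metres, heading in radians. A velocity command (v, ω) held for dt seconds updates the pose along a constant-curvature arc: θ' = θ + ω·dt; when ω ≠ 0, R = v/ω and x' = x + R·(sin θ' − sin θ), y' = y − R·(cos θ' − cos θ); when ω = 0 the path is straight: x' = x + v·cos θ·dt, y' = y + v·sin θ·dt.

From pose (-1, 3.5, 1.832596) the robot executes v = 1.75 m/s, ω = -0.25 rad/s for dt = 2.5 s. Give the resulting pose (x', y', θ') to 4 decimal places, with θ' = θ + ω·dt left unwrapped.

θ' = 1.8326 + -0.25·2.5 = 1.2076
R = v/ω = 1.75/-0.25 = -7.0000
x' = -1 + -7.0000·(sin 1.2076 − sin 1.8326) = -0.7819
y' = 3.5 − -7.0000·(cos 1.2076 − cos 1.8326) = 7.7986

(-0.7819, 7.7986, 1.2076)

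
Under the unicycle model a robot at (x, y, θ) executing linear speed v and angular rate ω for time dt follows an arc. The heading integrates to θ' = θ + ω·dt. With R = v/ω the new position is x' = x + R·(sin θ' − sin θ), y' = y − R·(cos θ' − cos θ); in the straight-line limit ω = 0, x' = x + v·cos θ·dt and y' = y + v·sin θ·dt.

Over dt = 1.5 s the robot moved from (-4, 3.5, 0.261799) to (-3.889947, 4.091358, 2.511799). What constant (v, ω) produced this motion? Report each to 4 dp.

v = 0.5000, ω = 1.5000

Δθ = 2.511799 − 0.261799 = 2.250000
ω = Δθ/dt = 2.250000/1.5 = 1.5000
R = −Δy/(cos θ' − cos θ) = 0.3333
v = R·ω = 0.3333·1.5000 = 0.5000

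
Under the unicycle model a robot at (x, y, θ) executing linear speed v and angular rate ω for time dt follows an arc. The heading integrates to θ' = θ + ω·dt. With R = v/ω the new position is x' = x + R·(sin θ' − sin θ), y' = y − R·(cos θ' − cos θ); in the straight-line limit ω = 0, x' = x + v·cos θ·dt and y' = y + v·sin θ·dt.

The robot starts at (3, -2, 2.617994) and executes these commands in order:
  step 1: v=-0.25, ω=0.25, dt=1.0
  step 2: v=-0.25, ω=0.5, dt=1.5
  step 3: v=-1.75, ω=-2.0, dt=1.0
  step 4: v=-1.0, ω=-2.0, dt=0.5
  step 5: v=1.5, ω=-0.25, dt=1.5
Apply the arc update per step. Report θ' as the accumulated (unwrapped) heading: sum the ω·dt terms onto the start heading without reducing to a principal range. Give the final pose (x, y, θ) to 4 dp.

(6.6925, -2.2936, 0.2430)

step 1: θ'=2.8680 (R=-1.0000) → pose (3.2298, -2.0968, 2.8680)
step 2: θ'=3.6180 (R=-0.5000) → pose (3.5942, -2.0597, 3.6180)
step 3: θ'=1.6180 (R=0.8750) → pose (4.8695, -2.7960, 1.6180)
step 4: θ'=0.6180 (R=0.5000) → pose (4.6597, -3.2271, 0.6180)
step 5: θ'=0.2430 (R=-6.0000) → pose (6.6925, -2.2936, 0.2430)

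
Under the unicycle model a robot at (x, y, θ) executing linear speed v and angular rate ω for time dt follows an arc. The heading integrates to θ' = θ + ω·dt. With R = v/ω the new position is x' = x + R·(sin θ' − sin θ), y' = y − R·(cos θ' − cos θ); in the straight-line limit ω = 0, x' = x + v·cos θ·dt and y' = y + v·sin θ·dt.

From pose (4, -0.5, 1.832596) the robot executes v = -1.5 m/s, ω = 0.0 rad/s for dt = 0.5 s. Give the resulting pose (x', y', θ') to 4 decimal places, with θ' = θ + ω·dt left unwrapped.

θ' = 1.8326 + 0.0·0.5 = 1.8326
ω = 0 → straight: x' = 4 + -1.5·cos(1.8326)·0.5 = 4.1941
y' = -0.5 + -1.5·sin(1.8326)·0.5 = -1.2244

(4.1941, -1.2244, 1.8326)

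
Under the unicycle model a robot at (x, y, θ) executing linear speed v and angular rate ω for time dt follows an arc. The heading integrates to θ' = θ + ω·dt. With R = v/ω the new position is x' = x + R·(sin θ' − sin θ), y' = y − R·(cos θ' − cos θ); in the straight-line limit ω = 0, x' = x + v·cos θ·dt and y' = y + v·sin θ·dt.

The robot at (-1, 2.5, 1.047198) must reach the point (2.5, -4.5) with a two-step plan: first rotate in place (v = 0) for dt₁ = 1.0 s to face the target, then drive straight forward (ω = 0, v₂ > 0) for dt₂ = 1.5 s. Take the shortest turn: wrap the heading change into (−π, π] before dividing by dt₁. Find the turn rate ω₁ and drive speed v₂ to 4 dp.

heading to target = atan2(-4.5−2.5, 2.5−-1) = -1.1071
Δθ = wrap(-1.1071 − 1.0472) = -2.1543; ω₁ = Δθ/dt₁ = -2.1543
distance = √((2.5−-1)² + (-4.5−2.5)²) = 7.8262; v₂ = distance/dt₂ = 5.2175

ω₁ = -2.1543, v₂ = 5.2175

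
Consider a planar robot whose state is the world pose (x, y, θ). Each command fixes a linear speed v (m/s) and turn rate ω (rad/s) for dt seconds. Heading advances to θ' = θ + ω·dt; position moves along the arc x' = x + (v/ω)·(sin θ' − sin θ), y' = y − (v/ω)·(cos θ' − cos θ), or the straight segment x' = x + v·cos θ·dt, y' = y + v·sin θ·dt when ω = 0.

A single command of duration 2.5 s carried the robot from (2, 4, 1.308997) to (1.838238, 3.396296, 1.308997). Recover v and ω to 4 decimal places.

v = -0.2500, ω = 0.0000

Δθ = 1.308997 − 1.308997 = 0.000000
ω = Δθ/dt = 0.000000/2.5 = 0.0000
ω = 0 → v = (Δx·cos θ + Δy·sin θ)/dt = -0.2500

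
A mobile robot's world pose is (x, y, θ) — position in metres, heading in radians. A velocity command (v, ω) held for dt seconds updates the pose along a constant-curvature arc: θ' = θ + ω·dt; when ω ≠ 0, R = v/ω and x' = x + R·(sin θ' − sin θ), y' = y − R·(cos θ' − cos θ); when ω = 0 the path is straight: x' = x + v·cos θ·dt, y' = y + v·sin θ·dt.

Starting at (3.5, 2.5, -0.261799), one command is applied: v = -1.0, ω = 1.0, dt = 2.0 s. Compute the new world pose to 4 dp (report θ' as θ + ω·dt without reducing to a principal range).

θ' = -0.2618 + 1.0·2.0 = 1.7382
R = v/ω = -1.0/1.0 = -1.0000
x' = 3.5 + -1.0000·(sin 1.7382 − sin -0.2618) = 2.2552
y' = 2.5 − -1.0000·(cos 1.7382 − cos -0.2618) = 1.3675

(2.2552, 1.3675, 1.7382)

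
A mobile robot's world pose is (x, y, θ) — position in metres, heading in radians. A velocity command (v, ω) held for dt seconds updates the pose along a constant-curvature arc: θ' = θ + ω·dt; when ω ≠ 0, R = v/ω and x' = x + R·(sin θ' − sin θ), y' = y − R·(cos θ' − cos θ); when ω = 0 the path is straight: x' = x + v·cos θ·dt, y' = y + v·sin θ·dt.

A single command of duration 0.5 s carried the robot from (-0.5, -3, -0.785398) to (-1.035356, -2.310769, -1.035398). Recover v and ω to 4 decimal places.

Δθ = -1.035398 − -0.785398 = -0.250000
ω = Δθ/dt = -0.250000/0.5 = -0.5000
R = −Δy/(cos θ' − cos θ) = 3.5000
v = R·ω = 3.5000·-0.5000 = -1.7500

v = -1.7500, ω = -0.5000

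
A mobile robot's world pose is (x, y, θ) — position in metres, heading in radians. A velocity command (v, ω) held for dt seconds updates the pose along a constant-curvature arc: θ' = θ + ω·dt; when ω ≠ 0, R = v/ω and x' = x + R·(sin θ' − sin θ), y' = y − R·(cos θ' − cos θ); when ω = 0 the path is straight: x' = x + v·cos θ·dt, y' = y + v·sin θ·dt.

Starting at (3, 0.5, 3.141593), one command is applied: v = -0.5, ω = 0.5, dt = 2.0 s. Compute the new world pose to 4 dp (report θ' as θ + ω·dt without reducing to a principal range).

θ' = 3.1416 + 0.5·2.0 = 4.1416
R = v/ω = -0.5/0.5 = -1.0000
x' = 3 + -1.0000·(sin 4.1416 − sin 3.1416) = 3.8415
y' = 0.5 − -1.0000·(cos 4.1416 − cos 3.1416) = 0.9597

(3.8415, 0.9597, 4.1416)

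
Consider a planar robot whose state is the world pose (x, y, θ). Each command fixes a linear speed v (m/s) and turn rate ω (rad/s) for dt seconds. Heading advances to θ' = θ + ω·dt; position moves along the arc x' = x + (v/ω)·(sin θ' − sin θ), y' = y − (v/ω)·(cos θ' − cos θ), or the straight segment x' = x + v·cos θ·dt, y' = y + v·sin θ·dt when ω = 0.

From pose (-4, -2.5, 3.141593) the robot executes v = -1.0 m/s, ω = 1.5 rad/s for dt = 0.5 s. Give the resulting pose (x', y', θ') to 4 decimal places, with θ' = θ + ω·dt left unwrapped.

θ' = 3.1416 + 1.5·0.5 = 3.8916
R = v/ω = -1.0/1.5 = -0.6667
x' = -4 + -0.6667·(sin 3.8916 − sin 3.1416) = -3.5456
y' = -2.5 − -0.6667·(cos 3.8916 − cos 3.1416) = -2.3211

(-3.5456, -2.3211, 3.8916)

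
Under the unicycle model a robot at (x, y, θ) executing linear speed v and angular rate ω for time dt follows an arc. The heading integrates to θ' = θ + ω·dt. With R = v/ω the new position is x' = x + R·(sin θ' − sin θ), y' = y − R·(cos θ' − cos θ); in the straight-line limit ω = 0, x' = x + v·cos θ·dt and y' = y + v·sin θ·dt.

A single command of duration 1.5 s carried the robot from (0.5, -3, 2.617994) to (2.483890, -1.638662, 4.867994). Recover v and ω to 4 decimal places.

v = -2.0000, ω = 1.5000

Δθ = 4.867994 − 2.617994 = 2.250000
ω = Δθ/dt = 2.250000/1.5 = 1.5000
R = Δx/(sin θ' − sin θ) = -1.3333
v = R·ω = -1.3333·1.5000 = -2.0000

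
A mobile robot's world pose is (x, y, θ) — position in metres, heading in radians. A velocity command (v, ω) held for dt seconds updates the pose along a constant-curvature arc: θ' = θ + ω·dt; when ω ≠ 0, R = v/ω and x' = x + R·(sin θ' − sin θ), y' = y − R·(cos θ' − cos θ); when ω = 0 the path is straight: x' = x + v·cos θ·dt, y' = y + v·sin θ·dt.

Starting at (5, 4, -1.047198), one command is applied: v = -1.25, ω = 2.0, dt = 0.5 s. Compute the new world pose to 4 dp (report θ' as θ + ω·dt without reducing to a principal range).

θ' = -1.0472 + 2.0·0.5 = -0.0472
R = v/ω = -1.25/2.0 = -0.6250
x' = 5 + -0.6250·(sin -0.0472 − sin -1.0472) = 4.4882
y' = 4 − -0.6250·(cos -0.0472 − cos -1.0472) = 4.3118

(4.4882, 4.3118, -0.0472)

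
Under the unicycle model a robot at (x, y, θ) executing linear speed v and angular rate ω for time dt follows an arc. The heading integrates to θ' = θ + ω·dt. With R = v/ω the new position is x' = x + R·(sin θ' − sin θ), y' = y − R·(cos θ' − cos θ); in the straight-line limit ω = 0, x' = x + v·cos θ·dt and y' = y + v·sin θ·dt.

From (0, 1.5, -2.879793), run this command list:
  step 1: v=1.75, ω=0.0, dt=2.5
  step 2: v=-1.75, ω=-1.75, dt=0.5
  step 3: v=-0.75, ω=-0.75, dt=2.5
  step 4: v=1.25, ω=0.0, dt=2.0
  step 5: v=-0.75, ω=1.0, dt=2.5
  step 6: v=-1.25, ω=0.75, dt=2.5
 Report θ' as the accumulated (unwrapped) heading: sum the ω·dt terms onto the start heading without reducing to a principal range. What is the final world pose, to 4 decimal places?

step 1: θ'=-2.8798 (straight) → pose (-4.2259, 0.3677, -2.8798)
step 2: θ'=-3.7548 (R=1.0000) → pose (-3.3916, 0.2196, -3.7548)
step 3: θ'=-5.6298 (R=1.0000) → pose (-3.3592, -1.3923, -5.6298)
step 4: θ'=-5.6298 (straight) → pose (-1.3742, 0.1274, -5.6298)
step 5: θ'=-3.1298 (R=-0.7500) → pose (-0.9094, -1.2180, -3.1298)
step 6: θ'=-1.2548 (R=-1.6667) → pose (0.6551, 0.9665, -1.2548)

(0.6551, 0.9665, -1.2548)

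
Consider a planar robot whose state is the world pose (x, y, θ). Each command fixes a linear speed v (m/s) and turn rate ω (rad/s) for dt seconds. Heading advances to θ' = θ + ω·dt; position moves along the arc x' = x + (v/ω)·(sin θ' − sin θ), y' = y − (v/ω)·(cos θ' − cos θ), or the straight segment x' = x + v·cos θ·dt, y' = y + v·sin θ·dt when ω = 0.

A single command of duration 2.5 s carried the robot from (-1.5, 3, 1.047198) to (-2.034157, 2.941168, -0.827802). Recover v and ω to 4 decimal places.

v = -0.2500, ω = -0.7500

Δθ = -0.827802 − 1.047198 = -1.875000
ω = Δθ/dt = -1.875000/2.5 = -0.7500
R = Δx/(sin θ' − sin θ) = 0.3333
v = R·ω = 0.3333·-0.7500 = -0.2500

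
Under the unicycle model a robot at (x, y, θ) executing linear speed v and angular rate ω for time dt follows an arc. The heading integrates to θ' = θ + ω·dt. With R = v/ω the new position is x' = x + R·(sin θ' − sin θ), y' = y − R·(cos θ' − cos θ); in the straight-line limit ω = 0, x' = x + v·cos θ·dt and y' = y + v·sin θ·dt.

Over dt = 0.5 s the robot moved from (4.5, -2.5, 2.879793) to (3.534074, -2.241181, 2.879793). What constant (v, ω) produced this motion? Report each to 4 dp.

v = 2.0000, ω = 0.0000

Δθ = 2.879793 − 2.879793 = 0.000000
ω = Δθ/dt = 0.000000/0.5 = 0.0000
ω = 0 → v = (Δx·cos θ + Δy·sin θ)/dt = 2.0000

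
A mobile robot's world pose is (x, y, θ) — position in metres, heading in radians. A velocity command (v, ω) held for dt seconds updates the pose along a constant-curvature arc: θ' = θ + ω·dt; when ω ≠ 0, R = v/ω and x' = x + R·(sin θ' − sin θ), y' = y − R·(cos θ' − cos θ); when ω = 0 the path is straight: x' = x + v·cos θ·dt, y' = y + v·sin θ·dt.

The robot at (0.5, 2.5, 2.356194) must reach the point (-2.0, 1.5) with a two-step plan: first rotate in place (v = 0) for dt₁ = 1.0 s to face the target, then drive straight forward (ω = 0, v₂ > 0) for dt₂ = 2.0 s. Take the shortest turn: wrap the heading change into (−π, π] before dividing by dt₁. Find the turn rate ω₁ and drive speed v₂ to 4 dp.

heading to target = atan2(1.5−2.5, -2−0.5) = -2.7611
Δθ = wrap(-2.7611 − 2.3562) = 1.1659; ω₁ = Δθ/dt₁ = 1.1659
distance = √((-2−0.5)² + (1.5−2.5)²) = 2.6926; v₂ = distance/dt₂ = 1.3463

ω₁ = 1.1659, v₂ = 1.3463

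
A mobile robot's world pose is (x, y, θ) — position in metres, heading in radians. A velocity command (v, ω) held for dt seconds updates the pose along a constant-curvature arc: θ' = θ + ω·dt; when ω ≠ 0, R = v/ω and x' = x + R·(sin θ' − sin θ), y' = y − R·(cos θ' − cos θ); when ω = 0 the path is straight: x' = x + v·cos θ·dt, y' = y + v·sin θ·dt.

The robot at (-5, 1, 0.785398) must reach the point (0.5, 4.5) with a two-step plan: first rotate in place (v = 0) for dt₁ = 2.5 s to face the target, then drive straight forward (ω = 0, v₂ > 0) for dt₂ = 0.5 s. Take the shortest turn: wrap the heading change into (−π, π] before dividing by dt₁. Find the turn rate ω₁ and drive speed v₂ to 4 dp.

heading to target = atan2(4.5−1, 0.5−-5) = 0.5667
Δθ = wrap(0.5667 − 0.7854) = -0.2187; ω₁ = Δθ/dt₁ = -0.0875
distance = √((0.5−-5)² + (4.5−1)²) = 6.5192; v₂ = distance/dt₂ = 13.0384

ω₁ = -0.0875, v₂ = 13.0384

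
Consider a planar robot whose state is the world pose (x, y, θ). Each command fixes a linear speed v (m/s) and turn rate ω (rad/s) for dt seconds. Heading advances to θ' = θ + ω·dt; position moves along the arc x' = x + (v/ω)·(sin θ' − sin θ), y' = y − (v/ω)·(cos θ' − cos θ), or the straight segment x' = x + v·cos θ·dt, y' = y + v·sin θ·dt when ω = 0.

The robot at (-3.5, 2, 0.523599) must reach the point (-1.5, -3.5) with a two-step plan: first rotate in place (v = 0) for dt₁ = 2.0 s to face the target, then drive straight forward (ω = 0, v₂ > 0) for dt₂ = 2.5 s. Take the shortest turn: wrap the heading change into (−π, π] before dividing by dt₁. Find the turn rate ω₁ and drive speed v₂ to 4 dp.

heading to target = atan2(-3.5−2, -1.5−-3.5) = -1.2220
Δθ = wrap(-1.2220 − 0.5236) = -1.7456; ω₁ = Δθ/dt₁ = -0.8728
distance = √((-1.5−-3.5)² + (-3.5−2)²) = 5.8523; v₂ = distance/dt₂ = 2.3409

ω₁ = -0.8728, v₂ = 2.3409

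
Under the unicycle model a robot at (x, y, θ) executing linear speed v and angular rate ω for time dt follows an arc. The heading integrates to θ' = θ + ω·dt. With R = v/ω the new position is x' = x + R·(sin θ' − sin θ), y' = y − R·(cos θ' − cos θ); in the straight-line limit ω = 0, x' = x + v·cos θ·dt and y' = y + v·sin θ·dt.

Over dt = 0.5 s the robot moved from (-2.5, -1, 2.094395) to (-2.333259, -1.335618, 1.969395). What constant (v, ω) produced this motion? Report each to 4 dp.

Δθ = 1.969395 − 2.094395 = -0.125000
ω = Δθ/dt = -0.125000/0.5 = -0.2500
R = −Δy/(cos θ' − cos θ) = 3.0000
v = R·ω = 3.0000·-0.2500 = -0.7500

v = -0.7500, ω = -0.2500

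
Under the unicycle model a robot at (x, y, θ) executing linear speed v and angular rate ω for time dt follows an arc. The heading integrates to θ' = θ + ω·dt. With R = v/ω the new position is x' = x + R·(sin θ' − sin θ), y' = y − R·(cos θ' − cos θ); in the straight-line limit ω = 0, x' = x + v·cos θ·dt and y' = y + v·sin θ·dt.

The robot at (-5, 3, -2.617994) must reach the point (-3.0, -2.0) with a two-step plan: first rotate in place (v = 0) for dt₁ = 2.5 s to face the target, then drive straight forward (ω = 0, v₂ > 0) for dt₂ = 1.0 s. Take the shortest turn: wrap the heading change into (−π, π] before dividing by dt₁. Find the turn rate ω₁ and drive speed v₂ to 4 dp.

ω₁ = 0.5711, v₂ = 5.3852

heading to target = atan2(-2−3, -3−-5) = -1.1903
Δθ = wrap(-1.1903 − -2.6180) = 1.4277; ω₁ = Δθ/dt₁ = 0.5711
distance = √((-3−-5)² + (-2−3)²) = 5.3852; v₂ = distance/dt₂ = 5.3852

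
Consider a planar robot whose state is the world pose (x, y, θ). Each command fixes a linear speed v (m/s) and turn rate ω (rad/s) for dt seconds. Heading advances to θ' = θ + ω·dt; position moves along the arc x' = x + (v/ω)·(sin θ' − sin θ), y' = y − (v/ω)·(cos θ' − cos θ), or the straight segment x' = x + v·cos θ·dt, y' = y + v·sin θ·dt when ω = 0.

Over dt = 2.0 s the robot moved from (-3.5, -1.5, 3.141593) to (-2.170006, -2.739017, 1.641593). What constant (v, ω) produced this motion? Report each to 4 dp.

Δθ = 1.641593 − 3.141593 = -1.500000
ω = Δθ/dt = -1.500000/2.0 = -0.7500
R = Δx/(sin θ' − sin θ) = 1.3333
v = R·ω = 1.3333·-0.7500 = -1.0000

v = -1.0000, ω = -0.7500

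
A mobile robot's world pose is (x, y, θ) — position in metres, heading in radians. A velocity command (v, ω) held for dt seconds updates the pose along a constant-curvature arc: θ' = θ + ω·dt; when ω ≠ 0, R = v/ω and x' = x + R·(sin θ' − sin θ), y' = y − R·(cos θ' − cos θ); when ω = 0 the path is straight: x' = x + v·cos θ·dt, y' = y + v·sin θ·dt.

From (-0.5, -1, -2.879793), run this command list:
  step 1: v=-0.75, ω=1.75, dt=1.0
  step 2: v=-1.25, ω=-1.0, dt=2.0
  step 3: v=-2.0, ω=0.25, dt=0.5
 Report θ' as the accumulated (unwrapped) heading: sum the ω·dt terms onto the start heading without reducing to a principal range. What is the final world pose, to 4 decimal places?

step 1: θ'=-1.1298 (R=-0.4286) → pose (-0.2234, -0.4031, -1.1298)
step 2: θ'=-3.1298 (R=1.2500) → pose (0.8923, 1.3804, -3.1298)
step 3: θ'=-3.0048 (R=-8.0000) → pose (1.8889, 1.4546, -3.0048)

(1.8889, 1.4546, -3.0048)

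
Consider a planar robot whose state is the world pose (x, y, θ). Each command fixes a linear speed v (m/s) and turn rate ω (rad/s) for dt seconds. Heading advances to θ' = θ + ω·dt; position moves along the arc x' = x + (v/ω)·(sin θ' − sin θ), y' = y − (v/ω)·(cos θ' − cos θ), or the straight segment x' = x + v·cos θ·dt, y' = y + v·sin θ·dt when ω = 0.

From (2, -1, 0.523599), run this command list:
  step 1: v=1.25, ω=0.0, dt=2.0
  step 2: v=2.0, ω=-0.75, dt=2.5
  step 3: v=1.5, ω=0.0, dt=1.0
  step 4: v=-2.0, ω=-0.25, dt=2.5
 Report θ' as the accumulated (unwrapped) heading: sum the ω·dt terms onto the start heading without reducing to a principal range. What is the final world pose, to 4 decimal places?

step 1: θ'=0.5236 (straight) → pose (4.1651, 0.2500, 0.5236)
step 2: θ'=-1.3514 (R=-2.6667) → pose (8.1011, -1.4790, -1.3514)
step 3: θ'=-1.3514 (straight) → pose (8.4276, -2.9431, -1.3514)
step 4: θ'=-1.9764 (R=8.0000) → pose (8.8849, 1.9546, -1.9764)

(8.8849, 1.9546, -1.9764)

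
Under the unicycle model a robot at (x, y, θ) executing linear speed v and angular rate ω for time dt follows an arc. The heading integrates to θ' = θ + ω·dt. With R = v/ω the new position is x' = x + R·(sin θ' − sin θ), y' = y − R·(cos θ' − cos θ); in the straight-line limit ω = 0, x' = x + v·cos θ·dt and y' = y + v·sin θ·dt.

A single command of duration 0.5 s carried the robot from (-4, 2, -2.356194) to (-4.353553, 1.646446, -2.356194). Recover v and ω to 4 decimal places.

Δθ = -2.356194 − -2.356194 = 0.000000
ω = Δθ/dt = 0.000000/0.5 = 0.0000
ω = 0 → v = (Δx·cos θ + Δy·sin θ)/dt = 1.0000

v = 1.0000, ω = 0.0000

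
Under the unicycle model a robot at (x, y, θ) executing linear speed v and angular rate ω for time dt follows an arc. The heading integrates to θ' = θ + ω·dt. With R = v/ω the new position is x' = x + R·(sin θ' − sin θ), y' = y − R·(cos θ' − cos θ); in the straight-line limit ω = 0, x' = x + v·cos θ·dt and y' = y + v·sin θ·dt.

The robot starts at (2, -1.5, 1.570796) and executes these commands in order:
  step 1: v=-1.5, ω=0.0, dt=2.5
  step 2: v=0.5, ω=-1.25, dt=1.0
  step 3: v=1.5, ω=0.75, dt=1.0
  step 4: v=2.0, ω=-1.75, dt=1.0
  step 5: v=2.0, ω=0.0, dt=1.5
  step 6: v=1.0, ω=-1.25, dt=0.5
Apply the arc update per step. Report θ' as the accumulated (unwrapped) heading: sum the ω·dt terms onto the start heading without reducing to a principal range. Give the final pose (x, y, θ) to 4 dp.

(7.7227, -5.8862, -1.3042)

step 1: θ'=1.5708 (straight) → pose (2.0000, -5.2500, 1.5708)
step 2: θ'=0.3208 (R=-0.4000) → pose (2.2739, -4.8704, 0.3208)
step 3: θ'=1.0708 (R=2.0000) → pose (3.3984, -3.9313, 1.0708)
step 4: θ'=-0.6792 (R=-1.1429) → pose (5.1193, -3.5900, -0.6792)
step 5: θ'=-0.6792 (straight) → pose (7.4535, -5.4745, -0.6792)
step 6: θ'=-1.3042 (R=-0.8000) → pose (7.7227, -5.8862, -1.3042)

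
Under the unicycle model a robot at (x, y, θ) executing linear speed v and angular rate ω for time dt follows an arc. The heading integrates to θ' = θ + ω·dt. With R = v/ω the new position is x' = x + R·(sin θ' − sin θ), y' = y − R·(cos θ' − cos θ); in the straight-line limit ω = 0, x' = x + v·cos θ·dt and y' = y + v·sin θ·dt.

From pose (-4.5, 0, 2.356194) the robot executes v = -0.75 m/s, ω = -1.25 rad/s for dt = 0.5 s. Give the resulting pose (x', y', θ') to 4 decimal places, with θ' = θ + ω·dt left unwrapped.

θ' = 2.3562 + -1.25·0.5 = 1.7312
R = v/ω = -0.75/-1.25 = 0.6000
x' = -4.5 + 0.6000·(sin 1.7312 − sin 2.3562) = -4.3320
y' = 0 − 0.6000·(cos 1.7312 − cos 2.3562) = -0.3284

(-4.3320, -0.3284, 1.7312)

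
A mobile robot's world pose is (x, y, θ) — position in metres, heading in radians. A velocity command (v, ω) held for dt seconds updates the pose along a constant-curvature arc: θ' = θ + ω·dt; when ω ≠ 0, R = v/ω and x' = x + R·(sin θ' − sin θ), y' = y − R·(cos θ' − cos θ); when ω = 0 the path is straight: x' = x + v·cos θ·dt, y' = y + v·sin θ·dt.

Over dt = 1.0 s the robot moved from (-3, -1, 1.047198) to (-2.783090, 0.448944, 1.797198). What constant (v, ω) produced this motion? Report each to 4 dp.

Δθ = 1.797198 − 1.047198 = 0.750000
ω = Δθ/dt = 0.750000/1.0 = 0.7500
R = −Δy/(cos θ' − cos θ) = 2.0000
v = R·ω = 2.0000·0.7500 = 1.5000

v = 1.5000, ω = 0.7500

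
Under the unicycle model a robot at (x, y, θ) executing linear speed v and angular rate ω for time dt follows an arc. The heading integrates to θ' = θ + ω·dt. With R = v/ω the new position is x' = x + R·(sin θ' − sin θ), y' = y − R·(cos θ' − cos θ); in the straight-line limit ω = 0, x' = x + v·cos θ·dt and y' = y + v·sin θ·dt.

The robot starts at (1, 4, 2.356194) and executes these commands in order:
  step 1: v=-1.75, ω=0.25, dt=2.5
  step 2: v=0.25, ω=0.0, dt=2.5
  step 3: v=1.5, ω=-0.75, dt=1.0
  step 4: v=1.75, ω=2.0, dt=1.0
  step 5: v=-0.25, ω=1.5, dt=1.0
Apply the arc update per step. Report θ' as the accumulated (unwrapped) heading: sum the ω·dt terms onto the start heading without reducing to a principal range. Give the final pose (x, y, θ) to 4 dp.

(1.4277, 2.9742, 5.7312)

step 1: θ'=2.9812 (R=-7.0000) → pose (4.8318, 2.0396, 2.9812)
step 2: θ'=2.9812 (straight) → pose (4.2148, 2.1394, 2.9812)
step 3: θ'=2.2312 (R=-2.0000) → pose (2.9547, 2.8869, 2.2312)
step 4: θ'=4.2312 (R=0.8750) → pose (1.4881, 2.7551, 4.2312)
step 5: θ'=5.7312 (R=-0.1667) → pose (1.4277, 2.9742, 5.7312)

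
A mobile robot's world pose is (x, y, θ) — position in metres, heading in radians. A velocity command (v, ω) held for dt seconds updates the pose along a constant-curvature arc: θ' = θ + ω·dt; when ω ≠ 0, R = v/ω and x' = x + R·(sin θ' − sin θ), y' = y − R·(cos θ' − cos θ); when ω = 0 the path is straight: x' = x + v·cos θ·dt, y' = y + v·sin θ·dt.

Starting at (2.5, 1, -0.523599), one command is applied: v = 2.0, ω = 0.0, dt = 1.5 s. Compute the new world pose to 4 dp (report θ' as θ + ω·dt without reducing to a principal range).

(5.0981, -0.5000, -0.5236)

θ' = -0.5236 + 0.0·1.5 = -0.5236
ω = 0 → straight: x' = 2.5 + 2.0·cos(-0.5236)·1.5 = 5.0981
y' = 1 + 2.0·sin(-0.5236)·1.5 = -0.5000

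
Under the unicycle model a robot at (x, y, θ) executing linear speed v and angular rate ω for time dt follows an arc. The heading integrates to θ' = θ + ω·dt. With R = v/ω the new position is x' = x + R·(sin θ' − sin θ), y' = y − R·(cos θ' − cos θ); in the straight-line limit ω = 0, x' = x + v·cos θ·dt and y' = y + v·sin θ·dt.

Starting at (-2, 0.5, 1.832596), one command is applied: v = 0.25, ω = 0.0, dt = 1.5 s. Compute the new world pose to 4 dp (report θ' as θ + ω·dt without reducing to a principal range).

θ' = 1.8326 + 0.0·1.5 = 1.8326
ω = 0 → straight: x' = -2 + 0.25·cos(1.8326)·1.5 = -2.0971
y' = 0.5 + 0.25·sin(1.8326)·1.5 = 0.8622

(-2.0971, 0.8622, 1.8326)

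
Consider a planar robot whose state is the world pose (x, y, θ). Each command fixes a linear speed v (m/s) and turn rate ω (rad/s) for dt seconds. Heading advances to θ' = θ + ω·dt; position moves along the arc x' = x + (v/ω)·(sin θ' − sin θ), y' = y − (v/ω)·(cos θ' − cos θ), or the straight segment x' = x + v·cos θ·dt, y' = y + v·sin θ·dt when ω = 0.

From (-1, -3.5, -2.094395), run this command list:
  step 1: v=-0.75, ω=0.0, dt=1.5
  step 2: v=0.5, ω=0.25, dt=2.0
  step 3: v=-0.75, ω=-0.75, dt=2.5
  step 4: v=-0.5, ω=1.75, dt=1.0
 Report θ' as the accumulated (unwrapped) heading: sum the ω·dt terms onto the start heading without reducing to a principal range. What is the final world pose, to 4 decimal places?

step 1: θ'=-2.0944 (straight) → pose (-0.4375, -2.5257, -2.0944)
step 2: θ'=-1.5944 (R=2.0000) → pose (-0.7049, -3.4785, -1.5944)
step 3: θ'=-3.4694 (R=1.0000) → pose (0.6168, -2.5554, -3.4694)
step 4: θ'=-1.7194 (R=-0.2857) → pose (0.9913, -2.3272, -1.7194)

(0.9913, -2.3272, -1.7194)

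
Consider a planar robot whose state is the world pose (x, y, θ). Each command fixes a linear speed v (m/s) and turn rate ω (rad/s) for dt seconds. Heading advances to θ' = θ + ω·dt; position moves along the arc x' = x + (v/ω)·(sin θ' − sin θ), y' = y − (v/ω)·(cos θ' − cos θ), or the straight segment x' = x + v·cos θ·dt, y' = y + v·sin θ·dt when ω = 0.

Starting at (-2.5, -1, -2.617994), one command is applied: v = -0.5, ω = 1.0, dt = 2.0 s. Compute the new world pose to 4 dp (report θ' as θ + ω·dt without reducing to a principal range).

(-2.4603, -0.1595, -0.6180)

θ' = -2.6180 + 1.0·2.0 = -0.6180
R = v/ω = -0.5/1.0 = -0.5000
x' = -2.5 + -0.5000·(sin -0.6180 − sin -2.6180) = -2.4603
y' = -1 − -0.5000·(cos -0.6180 − cos -2.6180) = -0.1595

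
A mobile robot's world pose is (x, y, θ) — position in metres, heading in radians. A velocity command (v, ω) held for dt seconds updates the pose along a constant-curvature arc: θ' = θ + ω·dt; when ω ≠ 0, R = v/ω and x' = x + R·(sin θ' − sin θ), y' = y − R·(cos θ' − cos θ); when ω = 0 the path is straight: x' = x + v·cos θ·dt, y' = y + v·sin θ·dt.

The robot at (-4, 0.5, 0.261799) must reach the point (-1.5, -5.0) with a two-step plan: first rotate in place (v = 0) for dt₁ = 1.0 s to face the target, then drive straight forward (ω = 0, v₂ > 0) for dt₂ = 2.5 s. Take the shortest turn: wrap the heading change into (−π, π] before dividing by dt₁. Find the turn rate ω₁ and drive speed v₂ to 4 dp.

ω₁ = -1.4060, v₂ = 2.4166

heading to target = atan2(-5−0.5, -1.5−-4) = -1.1442
Δθ = wrap(-1.1442 − 0.2618) = -1.4060; ω₁ = Δθ/dt₁ = -1.4060
distance = √((-1.5−-4)² + (-5−0.5)²) = 6.0415; v₂ = distance/dt₂ = 2.4166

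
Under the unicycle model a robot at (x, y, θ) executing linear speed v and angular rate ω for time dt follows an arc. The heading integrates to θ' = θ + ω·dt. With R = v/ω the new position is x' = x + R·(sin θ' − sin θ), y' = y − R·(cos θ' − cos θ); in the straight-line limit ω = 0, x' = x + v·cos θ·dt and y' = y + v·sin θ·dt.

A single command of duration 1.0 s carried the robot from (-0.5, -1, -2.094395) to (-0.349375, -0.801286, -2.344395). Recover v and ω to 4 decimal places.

Δθ = -2.344395 − -2.094395 = -0.250000
ω = Δθ/dt = -0.250000/1.0 = -0.2500
R = −Δy/(cos θ' − cos θ) = 1.0000
v = R·ω = 1.0000·-0.2500 = -0.2500

v = -0.2500, ω = -0.2500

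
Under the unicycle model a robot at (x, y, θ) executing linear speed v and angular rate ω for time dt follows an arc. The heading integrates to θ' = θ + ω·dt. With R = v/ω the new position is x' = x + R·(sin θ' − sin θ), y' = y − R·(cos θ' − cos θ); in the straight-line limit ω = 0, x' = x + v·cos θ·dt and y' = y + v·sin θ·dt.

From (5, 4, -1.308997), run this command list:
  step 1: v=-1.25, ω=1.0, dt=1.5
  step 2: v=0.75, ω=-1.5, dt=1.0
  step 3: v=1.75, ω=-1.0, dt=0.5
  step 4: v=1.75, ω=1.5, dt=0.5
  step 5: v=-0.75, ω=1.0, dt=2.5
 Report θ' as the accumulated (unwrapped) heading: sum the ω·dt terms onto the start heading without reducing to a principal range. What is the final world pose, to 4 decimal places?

step 1: θ'=0.1910 (R=-1.2500) → pose (3.5553, 4.9037, 0.1910)
step 2: θ'=-1.3090 (R=-0.5000) → pose (4.1332, 4.5422, -1.3090)
step 3: θ'=-1.8090 (R=-1.7500) → pose (4.1434, 3.6764, -1.8090)
step 4: θ'=-1.0590 (R=1.1667) → pose (4.2599, 2.8297, -1.0590)
step 5: θ'=1.4410 (R=-0.7500) → pose (2.8623, 2.5595, 1.4410)

(2.8623, 2.5595, 1.4410)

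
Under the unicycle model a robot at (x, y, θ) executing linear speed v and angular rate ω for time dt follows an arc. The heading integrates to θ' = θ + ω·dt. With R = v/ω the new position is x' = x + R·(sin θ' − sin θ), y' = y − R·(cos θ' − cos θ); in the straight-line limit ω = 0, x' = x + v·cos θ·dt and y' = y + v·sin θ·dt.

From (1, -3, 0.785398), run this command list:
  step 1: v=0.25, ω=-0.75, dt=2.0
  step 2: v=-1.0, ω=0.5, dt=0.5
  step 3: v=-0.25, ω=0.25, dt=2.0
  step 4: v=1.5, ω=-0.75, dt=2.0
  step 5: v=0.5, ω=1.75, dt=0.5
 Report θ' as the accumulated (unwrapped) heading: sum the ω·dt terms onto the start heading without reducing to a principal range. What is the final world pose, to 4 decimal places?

(2.7409, -4.5952, -0.5896)

step 1: θ'=-0.7146 (R=-0.3333) → pose (1.4541, -2.9839, -0.7146)
step 2: θ'=-0.4646 (R=-2.0000) → pose (1.0396, -2.7066, -0.4646)
step 3: θ'=0.0354 (R=-1.0000) → pose (0.5562, -2.6013, 0.0354)
step 4: θ'=-1.4646 (R=-2.0000) → pose (2.6157, -4.3880, -1.4646)
step 5: θ'=-0.5896 (R=0.2857) → pose (2.7409, -4.5952, -0.5896)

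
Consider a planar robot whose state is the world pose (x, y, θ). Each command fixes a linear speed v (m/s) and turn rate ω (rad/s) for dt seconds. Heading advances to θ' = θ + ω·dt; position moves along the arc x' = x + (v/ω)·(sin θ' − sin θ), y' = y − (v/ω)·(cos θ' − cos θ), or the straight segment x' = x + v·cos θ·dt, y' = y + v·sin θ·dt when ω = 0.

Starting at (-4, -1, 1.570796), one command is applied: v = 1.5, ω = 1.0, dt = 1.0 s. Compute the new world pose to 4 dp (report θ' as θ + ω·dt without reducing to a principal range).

θ' = 1.5708 + 1.0·1.0 = 2.5708
R = v/ω = 1.5/1.0 = 1.5000
x' = -4 + 1.5000·(sin 2.5708 − sin 1.5708) = -4.6895
y' = -1 − 1.5000·(cos 2.5708 − cos 1.5708) = 0.2622

(-4.6895, 0.2622, 2.5708)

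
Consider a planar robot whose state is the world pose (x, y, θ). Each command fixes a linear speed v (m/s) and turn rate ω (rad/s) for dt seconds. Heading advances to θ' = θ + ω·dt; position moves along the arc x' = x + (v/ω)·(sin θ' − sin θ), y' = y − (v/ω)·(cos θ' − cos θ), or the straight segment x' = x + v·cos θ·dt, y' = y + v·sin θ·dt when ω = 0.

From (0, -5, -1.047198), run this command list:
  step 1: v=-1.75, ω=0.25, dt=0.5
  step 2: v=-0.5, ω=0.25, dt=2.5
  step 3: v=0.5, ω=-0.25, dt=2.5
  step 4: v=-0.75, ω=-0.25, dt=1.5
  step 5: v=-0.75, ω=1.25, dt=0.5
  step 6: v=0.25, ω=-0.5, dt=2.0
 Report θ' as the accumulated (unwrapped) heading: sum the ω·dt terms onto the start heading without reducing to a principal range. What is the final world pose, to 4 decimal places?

step 1: θ'=-0.9222 (R=-7.0000) → pose (-0.4837, -4.2715, -0.9222)
step 2: θ'=-0.2972 (R=-2.0000) → pose (-1.4918, -3.5673, -0.2972)
step 3: θ'=-0.9222 (R=-2.0000) → pose (-0.4837, -4.2715, -0.9222)
step 4: θ'=-1.2972 (R=3.0000) → pose (-0.9813, -3.2699, -1.2972)
step 5: θ'=-0.6722 (R=-0.6000) → pose (-1.1853, -2.9625, -0.6722)
step 6: θ'=-1.6722 (R=-0.5000) → pose (-0.9993, -3.4044, -1.6722)

(-0.9993, -3.4044, -1.6722)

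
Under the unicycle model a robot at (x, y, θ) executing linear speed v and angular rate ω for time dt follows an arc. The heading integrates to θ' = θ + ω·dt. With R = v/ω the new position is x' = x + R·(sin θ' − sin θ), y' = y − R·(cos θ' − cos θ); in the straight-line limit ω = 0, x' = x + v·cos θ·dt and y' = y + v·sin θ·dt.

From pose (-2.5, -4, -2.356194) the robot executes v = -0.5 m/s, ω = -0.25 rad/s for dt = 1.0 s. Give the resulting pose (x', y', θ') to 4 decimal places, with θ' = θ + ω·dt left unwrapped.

(-2.1062, -3.6941, -2.6062)

θ' = -2.3562 + -0.25·1.0 = -2.6062
R = v/ω = -0.5/-0.25 = 2.0000
x' = -2.5 + 2.0000·(sin -2.6062 − sin -2.3562) = -2.1062
y' = -4 − 2.0000·(cos -2.6062 − cos -2.3562) = -3.6941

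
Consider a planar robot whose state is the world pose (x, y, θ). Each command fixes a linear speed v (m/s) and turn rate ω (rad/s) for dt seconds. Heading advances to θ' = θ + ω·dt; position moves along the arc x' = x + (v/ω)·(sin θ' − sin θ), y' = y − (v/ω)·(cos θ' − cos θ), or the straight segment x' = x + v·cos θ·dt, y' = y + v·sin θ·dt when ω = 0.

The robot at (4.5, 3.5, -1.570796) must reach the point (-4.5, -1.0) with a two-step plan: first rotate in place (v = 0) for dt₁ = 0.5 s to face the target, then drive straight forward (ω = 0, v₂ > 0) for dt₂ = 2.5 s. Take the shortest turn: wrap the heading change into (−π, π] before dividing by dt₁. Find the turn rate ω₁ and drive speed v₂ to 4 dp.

ω₁ = -2.2143, v₂ = 4.0249

heading to target = atan2(-1−3.5, -4.5−4.5) = -2.6779
Δθ = wrap(-2.6779 − -1.5708) = -1.1071; ω₁ = Δθ/dt₁ = -2.2143
distance = √((-4.5−4.5)² + (-1−3.5)²) = 10.0623; v₂ = distance/dt₂ = 4.0249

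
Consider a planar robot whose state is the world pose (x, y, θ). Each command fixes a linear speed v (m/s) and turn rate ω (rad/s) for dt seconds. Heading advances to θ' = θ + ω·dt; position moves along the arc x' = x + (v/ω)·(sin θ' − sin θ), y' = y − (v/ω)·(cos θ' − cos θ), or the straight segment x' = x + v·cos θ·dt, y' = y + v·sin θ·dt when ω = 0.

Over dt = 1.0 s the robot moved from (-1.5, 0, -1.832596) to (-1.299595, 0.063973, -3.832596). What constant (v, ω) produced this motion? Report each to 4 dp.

Δθ = -3.832596 − -1.832596 = -2.000000
ω = Δθ/dt = -2.000000/1.0 = -2.0000
R = Δx/(sin θ' − sin θ) = 0.1250
v = R·ω = 0.1250·-2.0000 = -0.2500

v = -0.2500, ω = -2.0000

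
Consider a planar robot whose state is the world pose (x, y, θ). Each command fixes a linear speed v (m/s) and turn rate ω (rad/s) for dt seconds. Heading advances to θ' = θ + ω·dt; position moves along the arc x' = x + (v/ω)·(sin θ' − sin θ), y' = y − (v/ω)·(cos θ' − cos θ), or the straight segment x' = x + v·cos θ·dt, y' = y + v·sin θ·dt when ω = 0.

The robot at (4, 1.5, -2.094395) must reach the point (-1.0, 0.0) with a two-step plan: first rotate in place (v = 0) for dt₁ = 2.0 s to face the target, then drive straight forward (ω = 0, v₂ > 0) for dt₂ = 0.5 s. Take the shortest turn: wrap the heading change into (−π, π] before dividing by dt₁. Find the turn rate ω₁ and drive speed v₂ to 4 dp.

heading to target = atan2(0−1.5, -1−4) = -2.8501
Δθ = wrap(-2.8501 − -2.0944) = -0.7557; ω₁ = Δθ/dt₁ = -0.3779
distance = √((-1−4)² + (0−1.5)²) = 5.2202; v₂ = distance/dt₂ = 10.4403

ω₁ = -0.3779, v₂ = 10.4403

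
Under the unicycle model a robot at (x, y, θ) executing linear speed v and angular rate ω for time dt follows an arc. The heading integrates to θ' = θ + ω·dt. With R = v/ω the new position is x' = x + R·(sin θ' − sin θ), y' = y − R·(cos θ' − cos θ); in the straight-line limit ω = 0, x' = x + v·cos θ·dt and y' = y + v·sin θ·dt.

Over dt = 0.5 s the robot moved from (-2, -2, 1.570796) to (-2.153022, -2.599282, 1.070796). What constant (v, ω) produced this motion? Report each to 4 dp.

v = -1.2500, ω = -1.0000

Δθ = 1.070796 − 1.570796 = -0.500000
ω = Δθ/dt = -0.500000/0.5 = -1.0000
R = −Δy/(cos θ' − cos θ) = 1.2500
v = R·ω = 1.2500·-1.0000 = -1.2500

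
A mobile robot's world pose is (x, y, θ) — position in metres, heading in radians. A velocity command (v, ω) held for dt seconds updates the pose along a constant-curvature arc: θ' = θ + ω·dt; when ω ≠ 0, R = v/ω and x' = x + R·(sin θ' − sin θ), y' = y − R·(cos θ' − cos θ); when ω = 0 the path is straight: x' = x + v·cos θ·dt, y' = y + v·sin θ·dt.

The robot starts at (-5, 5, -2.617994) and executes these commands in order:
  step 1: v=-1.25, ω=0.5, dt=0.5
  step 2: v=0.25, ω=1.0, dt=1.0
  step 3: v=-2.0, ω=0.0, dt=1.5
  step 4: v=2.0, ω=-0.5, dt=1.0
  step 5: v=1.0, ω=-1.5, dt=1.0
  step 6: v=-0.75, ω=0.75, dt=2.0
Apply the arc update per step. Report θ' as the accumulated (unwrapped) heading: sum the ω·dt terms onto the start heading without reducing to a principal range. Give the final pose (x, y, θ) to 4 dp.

(-4.8775, 6.3361, -1.8680)

step 1: θ'=-2.3680 (R=-2.5000) → pose (-4.5032, 5.3766, -2.3680)
step 2: θ'=-1.3680 (R=0.2500) → pose (-4.5734, 5.1474, -1.3680)
step 3: θ'=-1.3680 (straight) → pose (-5.1777, 8.0859, -1.3680)
step 4: θ'=-1.8680 (R=-4.0000) → pose (-5.2710, 6.1088, -1.8680)
step 5: θ'=-3.3680 (R=-0.6667) → pose (-6.0581, 5.6544, -3.3680)
step 6: θ'=-1.8680 (R=-1.0000) → pose (-4.8775, 6.3361, -1.8680)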